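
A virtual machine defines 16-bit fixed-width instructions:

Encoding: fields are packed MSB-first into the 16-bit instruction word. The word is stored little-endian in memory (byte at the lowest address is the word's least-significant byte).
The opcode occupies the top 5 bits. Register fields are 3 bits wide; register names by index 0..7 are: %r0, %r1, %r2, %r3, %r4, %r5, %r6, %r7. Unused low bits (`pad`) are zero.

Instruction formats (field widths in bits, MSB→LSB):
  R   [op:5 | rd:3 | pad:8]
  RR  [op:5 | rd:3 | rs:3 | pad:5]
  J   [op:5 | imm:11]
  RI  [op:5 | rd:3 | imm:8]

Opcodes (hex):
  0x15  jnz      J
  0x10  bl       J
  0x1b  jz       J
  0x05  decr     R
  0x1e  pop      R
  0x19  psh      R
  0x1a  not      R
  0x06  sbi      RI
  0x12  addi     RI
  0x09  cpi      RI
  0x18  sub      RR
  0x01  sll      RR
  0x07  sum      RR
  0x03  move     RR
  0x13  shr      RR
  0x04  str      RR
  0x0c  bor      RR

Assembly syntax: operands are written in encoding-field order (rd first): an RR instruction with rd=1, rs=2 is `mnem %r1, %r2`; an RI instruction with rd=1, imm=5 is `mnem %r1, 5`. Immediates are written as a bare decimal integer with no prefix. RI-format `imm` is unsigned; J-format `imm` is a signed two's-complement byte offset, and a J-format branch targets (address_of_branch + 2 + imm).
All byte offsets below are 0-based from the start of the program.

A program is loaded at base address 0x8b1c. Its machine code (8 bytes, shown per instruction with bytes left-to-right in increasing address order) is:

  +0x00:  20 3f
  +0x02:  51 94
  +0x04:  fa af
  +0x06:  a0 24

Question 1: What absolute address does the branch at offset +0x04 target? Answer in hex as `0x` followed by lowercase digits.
0x8b1c

+0x04: fa af ⇒ word 0xaffa (little)
  op=0xaffa>>11=0x15 ⇒ jnz (J)
  imm: (w>>0)&0x7ff=0x7fa (s11→-6) → -6
  target = base 0x8b1c + off 0x04 + 2 + imm -6 = 0x8b1c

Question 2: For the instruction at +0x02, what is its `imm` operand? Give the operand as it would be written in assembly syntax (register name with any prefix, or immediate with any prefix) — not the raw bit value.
81

@+02  little-endian(51 94) = 0x9451
  top 5b → 0x12 → addi [RI]
  rd: (w>>8)&0x7=0x4 → %r4
  imm: (w>>0)&0xff=0x51 → 81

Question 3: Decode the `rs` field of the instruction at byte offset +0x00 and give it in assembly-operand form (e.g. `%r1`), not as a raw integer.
%r1

+0x00: 20 3f ⇒ word 0x3f20 (little)
  top 5b → 0x7 → sum [RR]
  rd: (w>>8)&0x7=0x7 → %r7
  rs: (w>>5)&0x7=0x1 → %r1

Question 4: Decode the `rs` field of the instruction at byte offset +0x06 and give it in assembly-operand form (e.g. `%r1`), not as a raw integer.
off 0x06: read a0 24 as little → 0x24a0
  opcode bits[15:11]=0x4: str/RR
  rd: (w>>8)&0x7=0x4 → %r4
  rs: (w>>5)&0x7=0x5 → %r5

%r5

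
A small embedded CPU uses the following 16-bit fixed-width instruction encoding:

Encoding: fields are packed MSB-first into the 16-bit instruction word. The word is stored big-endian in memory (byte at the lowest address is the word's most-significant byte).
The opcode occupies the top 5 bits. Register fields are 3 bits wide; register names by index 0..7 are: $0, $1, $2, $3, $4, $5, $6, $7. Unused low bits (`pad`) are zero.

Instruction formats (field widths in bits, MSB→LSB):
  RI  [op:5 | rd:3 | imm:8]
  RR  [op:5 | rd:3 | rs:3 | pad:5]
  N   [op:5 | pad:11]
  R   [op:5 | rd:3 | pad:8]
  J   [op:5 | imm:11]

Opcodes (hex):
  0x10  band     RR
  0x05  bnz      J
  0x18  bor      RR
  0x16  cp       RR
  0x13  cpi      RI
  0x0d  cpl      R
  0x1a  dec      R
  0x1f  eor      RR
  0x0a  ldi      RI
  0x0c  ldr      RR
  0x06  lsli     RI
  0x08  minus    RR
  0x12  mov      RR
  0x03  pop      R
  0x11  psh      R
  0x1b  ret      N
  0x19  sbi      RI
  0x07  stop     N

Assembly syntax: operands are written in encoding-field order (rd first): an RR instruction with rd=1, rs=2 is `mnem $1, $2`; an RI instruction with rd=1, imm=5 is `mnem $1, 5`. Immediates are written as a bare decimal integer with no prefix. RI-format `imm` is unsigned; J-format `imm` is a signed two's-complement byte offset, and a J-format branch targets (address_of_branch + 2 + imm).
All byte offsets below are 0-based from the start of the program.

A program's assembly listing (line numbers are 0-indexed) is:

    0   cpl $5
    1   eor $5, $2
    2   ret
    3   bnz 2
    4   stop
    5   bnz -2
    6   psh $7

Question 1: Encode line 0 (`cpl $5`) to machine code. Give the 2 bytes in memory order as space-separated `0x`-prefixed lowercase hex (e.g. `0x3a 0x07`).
L0: cpl op=0xd:5|rd=5:3|pad=0:8 ⇒ 0x6d00 ⇒ big 6d 00

0x6d 0x00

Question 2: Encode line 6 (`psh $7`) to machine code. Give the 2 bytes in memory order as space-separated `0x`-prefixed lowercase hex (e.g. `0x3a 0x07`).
0x8f 0x00

L6: psh op=0x11:5|rd=7:3|pad=0:8 ⇒ 0x8f00 ⇒ big 8f 00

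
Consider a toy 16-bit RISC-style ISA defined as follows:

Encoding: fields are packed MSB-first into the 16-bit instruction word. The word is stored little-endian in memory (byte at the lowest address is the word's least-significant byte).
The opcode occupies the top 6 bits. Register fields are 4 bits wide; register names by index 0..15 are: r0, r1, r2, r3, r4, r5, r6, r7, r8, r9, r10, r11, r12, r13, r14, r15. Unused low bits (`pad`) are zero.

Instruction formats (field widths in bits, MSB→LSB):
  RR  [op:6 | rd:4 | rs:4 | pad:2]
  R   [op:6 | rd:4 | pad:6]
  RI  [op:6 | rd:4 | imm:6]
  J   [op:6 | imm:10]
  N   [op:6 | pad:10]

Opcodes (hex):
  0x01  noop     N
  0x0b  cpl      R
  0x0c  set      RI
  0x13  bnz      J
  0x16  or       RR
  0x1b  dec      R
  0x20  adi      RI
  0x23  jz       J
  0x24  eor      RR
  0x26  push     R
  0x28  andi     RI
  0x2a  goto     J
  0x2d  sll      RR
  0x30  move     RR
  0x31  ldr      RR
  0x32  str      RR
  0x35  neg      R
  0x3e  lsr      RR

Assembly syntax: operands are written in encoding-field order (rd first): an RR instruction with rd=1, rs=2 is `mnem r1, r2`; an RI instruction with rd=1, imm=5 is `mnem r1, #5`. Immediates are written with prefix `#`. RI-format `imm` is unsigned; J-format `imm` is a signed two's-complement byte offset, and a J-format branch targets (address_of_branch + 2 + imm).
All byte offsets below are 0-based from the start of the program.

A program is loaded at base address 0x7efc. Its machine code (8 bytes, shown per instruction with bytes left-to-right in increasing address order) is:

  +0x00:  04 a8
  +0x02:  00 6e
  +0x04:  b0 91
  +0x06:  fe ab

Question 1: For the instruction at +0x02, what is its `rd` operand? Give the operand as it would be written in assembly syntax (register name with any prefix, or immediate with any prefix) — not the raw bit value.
[02] 00 6e → 0x6e00
  op=0x6e00>>10=0x1b ⇒ dec (R)
  rd@[9:6]=0x8 ⇒ r8

r8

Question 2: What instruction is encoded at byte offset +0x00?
goto #4

@+00  little-endian(04 a8) = 0xa804
  op=0xa804>>10=0x2a ⇒ goto (J)
  imm: (w>>0)&0x3ff=0x4 → #4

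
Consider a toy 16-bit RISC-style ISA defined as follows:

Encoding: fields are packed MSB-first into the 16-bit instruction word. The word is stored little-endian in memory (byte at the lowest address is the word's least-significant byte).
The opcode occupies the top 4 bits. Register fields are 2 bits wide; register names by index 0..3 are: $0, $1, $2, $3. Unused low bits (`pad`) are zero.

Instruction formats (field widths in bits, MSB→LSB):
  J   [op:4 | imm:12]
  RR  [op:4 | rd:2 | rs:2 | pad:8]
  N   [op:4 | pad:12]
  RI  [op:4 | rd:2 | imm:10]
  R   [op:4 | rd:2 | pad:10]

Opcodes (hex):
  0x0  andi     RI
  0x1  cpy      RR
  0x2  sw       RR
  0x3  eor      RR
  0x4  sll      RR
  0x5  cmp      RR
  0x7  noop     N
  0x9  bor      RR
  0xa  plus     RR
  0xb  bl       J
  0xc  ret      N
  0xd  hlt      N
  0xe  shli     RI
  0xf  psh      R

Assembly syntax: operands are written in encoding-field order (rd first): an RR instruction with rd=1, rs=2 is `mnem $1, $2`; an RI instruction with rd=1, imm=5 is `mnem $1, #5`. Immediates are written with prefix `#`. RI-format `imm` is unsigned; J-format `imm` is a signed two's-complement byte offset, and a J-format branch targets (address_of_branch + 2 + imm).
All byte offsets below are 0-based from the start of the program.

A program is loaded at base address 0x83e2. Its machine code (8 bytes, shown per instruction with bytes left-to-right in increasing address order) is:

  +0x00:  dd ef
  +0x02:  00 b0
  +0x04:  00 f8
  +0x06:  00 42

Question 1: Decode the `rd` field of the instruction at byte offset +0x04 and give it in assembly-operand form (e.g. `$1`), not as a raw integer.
@+04  little-endian(00 f8) = 0xf800
  opcode bits[15:12]=0xf: psh/R
  [11:10] rd=2 = $2

$2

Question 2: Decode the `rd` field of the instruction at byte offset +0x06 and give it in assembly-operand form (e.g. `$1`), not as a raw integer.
@+06  little-endian(00 42) = 0x4200
  top 4b → 0x4 → sll [RR]
  [11:10] rd=0 = $0
  [9:8] rs=2 = $2

$0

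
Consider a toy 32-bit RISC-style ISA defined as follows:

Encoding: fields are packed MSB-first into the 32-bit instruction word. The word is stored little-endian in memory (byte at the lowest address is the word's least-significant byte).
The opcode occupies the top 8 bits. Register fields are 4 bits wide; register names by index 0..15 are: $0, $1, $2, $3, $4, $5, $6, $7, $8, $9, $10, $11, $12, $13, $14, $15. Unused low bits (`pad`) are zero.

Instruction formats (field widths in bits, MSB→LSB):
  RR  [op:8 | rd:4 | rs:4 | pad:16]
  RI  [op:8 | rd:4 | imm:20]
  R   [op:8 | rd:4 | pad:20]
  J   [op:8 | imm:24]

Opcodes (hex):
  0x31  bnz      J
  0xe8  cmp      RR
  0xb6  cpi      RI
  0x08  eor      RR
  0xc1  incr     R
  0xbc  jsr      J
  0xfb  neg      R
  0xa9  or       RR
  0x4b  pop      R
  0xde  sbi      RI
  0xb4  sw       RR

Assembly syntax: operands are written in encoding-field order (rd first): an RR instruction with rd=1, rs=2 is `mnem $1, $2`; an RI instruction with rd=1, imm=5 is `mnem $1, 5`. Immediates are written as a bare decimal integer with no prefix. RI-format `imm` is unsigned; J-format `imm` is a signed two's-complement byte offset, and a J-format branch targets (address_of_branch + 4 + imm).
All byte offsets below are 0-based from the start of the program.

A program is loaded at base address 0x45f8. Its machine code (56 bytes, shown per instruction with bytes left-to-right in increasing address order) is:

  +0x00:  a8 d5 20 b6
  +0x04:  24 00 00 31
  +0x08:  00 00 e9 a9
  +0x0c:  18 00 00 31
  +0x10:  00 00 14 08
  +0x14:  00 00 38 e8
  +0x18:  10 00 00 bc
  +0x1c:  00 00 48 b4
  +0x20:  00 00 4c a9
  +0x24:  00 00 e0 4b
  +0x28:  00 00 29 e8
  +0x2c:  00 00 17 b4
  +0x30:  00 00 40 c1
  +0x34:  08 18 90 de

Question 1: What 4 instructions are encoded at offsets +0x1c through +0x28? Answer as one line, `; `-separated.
sw $4, $8; or $4, $12; pop $14; cmp $2, $9

+0x1c: 00 00 48 b4 ⇒ word 0xb4480000 (little)
  opcode bits[31:24]=0xb4: sw/RR
  rd: (w>>20)&0xf=0x4 → $4
  rs: (w>>16)&0xf=0x8 → $8
+0x20: 00 00 4c a9 ⇒ word 0xa94c0000 (little)
  opcode bits[31:24]=0xa9: or/RR
  rd: (w>>20)&0xf=0x4 → $4
  rs: (w>>16)&0xf=0xc → $12
+0x24: 00 00 e0 4b ⇒ word 0x4be00000 (little)
  opcode bits[31:24]=0x4b: pop/R
  rd: (w>>20)&0xf=0xe → $14
+0x28: 00 00 29 e8 ⇒ word 0xe8290000 (little)
  opcode bits[31:24]=0xe8: cmp/RR
  rd: (w>>20)&0xf=0x2 → $2
  rs: (w>>16)&0xf=0x9 → $9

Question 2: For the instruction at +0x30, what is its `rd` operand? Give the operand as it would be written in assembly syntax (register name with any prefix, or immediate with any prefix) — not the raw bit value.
$4

[30] 00 00 40 c1 → 0xc1400000
  opcode bits[31:24]=0xc1: incr/R
  [23:20] rd=4 = $4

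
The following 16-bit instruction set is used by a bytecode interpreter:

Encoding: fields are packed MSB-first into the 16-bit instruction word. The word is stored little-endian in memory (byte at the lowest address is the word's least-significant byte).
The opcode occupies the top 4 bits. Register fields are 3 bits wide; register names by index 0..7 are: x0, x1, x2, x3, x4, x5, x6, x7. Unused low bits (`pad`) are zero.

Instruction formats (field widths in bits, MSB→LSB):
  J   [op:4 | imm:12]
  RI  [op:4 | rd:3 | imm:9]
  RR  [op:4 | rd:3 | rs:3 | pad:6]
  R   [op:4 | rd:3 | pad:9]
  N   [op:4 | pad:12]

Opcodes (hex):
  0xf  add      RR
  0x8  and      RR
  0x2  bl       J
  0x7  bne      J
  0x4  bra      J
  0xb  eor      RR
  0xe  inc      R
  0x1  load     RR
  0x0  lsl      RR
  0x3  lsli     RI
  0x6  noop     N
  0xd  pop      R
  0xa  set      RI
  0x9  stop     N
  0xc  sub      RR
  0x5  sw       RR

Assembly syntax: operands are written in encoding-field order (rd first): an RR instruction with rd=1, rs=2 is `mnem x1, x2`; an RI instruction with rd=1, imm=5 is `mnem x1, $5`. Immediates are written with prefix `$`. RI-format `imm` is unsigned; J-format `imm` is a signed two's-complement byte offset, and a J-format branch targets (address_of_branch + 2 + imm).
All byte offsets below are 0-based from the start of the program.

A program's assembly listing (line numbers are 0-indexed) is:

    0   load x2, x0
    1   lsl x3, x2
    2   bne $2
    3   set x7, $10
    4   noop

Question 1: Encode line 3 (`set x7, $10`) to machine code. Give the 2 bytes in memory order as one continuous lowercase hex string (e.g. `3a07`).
0aae

L3: set op=0xa:4|rd=7:3|imm=10:9 ⇒ 0xae0a ⇒ little 0a ae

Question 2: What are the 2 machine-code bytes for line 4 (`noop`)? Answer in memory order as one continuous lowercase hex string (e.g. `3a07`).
line 4 (noop): pack op=0x6:4|pad=0:12 = 0x6000; little→ 00 60

0060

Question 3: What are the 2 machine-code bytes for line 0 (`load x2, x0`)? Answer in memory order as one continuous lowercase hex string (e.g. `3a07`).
0014

L0: load op=0x1:4|rd=2:3|rs=0:3|pad=0:6 ⇒ 0x1400 ⇒ little 00 14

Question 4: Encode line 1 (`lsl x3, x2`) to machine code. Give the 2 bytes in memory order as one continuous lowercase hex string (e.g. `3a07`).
line 1 (lsl): pack op=0x0:4|rd=3:3|rs=2:3|pad=0:6 = 0x0680; little→ 80 06

8006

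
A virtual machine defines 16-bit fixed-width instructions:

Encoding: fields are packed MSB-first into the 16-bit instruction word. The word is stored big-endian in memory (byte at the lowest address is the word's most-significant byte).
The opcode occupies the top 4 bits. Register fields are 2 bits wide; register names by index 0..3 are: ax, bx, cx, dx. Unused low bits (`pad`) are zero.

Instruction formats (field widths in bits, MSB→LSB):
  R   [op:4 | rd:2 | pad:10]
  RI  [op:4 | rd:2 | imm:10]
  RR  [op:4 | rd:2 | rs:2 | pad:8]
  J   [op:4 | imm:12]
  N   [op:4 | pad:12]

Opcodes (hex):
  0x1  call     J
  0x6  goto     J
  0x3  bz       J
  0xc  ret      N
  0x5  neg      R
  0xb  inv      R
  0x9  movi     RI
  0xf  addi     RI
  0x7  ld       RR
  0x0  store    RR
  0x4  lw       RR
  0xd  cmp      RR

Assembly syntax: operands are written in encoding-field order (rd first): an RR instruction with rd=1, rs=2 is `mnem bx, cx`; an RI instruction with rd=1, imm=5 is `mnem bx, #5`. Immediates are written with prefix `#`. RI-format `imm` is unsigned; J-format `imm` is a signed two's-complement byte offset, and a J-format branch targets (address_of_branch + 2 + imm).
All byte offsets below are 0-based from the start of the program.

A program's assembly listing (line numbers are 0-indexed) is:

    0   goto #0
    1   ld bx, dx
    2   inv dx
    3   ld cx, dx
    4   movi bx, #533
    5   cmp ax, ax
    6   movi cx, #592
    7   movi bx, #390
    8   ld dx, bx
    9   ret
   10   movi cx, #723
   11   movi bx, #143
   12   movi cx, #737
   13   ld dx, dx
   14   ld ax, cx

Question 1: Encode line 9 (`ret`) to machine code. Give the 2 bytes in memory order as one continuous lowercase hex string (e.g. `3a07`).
c000

L9: ret op=0xc:4|pad=0:12 ⇒ 0xc000 ⇒ big c0 00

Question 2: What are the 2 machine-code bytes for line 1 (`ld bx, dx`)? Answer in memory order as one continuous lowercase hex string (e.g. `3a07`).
7700

line 1 (ld): pack op=0x7:4|rd=1:2|rs=3:2|pad=0:8 = 0x7700; big→ 77 00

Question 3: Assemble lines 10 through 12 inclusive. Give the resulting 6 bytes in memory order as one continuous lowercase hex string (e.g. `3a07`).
9ad3948f9ae1

line 10 (movi): pack op=0x9:4|rd=2:2|imm=723:10 = 0x9ad3; big→ 9a d3
line 11 (movi): pack op=0x9:4|rd=1:2|imm=143:10 = 0x948f; big→ 94 8f
line 12 (movi): pack op=0x9:4|rd=2:2|imm=737:10 = 0x9ae1; big→ 9a e1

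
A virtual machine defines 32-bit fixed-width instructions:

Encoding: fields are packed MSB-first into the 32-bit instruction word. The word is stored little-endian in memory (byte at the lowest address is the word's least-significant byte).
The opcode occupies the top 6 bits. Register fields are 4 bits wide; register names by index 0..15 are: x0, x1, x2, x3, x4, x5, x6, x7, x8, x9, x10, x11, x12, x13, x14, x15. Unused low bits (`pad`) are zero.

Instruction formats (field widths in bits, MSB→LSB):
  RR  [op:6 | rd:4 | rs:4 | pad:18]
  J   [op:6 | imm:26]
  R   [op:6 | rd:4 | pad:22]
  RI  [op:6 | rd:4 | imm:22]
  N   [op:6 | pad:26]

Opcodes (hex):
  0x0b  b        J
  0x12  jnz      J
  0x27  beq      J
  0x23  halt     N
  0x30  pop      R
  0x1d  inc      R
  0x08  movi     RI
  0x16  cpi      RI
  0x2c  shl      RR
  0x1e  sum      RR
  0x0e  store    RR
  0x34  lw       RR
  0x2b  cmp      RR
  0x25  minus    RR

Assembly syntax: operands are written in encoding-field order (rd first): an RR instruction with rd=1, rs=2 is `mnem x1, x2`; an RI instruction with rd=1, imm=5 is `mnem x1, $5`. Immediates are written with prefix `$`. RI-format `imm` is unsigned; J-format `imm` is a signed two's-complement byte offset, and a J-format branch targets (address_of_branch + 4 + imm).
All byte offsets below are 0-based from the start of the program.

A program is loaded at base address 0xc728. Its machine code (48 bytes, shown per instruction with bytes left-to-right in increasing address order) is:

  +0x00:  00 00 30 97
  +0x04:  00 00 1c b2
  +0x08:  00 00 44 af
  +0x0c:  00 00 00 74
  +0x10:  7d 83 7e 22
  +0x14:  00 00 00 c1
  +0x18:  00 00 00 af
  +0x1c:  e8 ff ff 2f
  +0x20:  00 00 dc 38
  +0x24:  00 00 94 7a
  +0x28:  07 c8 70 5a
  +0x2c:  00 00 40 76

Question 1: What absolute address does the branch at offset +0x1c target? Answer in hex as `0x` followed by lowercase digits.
off 0x1c: read e8 ff ff 2f as little → 0x2fffffe8
  op=0x2fffffe8>>26=0xb ⇒ b (J)
  imm@[25:0]=0x3ffffe8 (s26→-24) ⇒ $-24
  target = base 0xc728 + off 0x1c + 4 + imm -24 = 0xc730

0xc730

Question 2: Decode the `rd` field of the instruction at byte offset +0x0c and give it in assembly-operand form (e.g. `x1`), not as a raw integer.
x0

+0x0c: 00 00 00 74 ⇒ word 0x74000000 (little)
  top 6b → 0x1d → inc [R]
  rd: (w>>22)&0xf=0x0 → x0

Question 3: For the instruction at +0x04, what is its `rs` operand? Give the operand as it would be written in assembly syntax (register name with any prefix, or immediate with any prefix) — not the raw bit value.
@+04  little-endian(00 00 1c b2) = 0xb21c0000
  top 6b → 0x2c → shl [RR]
  rd@[25:22]=0x8 ⇒ x8
  rs@[21:18]=0x7 ⇒ x7

x7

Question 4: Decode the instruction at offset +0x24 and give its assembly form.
sum x10, x5

+0x24: 00 00 94 7a ⇒ word 0x7a940000 (little)
  op=0x7a940000>>26=0x1e ⇒ sum (RR)
  rd@[25:22]=0xa ⇒ x10
  rs@[21:18]=0x5 ⇒ x5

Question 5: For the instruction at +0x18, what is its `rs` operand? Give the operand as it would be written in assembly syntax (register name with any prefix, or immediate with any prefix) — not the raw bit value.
off 0x18: read 00 00 00 af as little → 0xaf000000
  top 6b → 0x2b → cmp [RR]
  rd: (w>>22)&0xf=0xc → x12
  rs: (w>>18)&0xf=0x0 → x0

x0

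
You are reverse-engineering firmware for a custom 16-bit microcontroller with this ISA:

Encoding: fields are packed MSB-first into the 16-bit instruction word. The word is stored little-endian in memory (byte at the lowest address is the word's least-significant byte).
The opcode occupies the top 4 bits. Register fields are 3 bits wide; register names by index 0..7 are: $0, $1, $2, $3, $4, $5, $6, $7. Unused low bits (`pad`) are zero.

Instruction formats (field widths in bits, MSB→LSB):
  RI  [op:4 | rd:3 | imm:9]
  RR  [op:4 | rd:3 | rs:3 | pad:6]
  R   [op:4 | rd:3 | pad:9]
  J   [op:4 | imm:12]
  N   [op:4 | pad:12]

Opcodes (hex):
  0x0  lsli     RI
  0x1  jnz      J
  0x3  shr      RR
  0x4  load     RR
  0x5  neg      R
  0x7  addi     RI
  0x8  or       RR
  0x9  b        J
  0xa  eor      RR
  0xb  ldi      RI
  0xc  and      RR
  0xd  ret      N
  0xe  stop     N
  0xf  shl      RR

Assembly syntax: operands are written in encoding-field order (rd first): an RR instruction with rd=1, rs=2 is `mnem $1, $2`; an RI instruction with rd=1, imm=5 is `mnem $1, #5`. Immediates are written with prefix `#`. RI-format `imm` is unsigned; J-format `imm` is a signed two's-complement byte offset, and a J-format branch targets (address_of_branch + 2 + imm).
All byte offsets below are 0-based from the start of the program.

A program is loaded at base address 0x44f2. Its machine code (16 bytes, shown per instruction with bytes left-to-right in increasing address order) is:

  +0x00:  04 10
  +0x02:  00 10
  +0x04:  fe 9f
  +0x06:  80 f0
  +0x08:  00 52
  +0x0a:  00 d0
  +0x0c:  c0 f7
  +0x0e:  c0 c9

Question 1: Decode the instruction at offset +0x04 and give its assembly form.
+0x04: fe 9f ⇒ word 0x9ffe (little)
  op=0x9ffe>>12=0x9 ⇒ b (J)
  imm: (w>>0)&0xfff=0xffe (s12→-2) → #-2

b #-2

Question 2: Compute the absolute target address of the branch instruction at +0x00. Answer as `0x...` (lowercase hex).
off 0x00: read 04 10 as little → 0x1004
  opcode bits[15:12]=0x1: jnz/J
  imm: (w>>0)&0xfff=0x4 → #4
  target = base 0x44f2 + off 0x00 + 2 + imm 4 = 0x44f8

0x44f8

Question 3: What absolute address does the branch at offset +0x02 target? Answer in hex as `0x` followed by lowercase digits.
@+02  little-endian(00 10) = 0x1000
  top 4b → 0x1 → jnz [J]
  imm: (w>>0)&0xfff=0x0 → #0
  target = base 0x44f2 + off 0x02 + 2 + imm 0 = 0x44f6

0x44f6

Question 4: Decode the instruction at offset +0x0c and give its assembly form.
off 0x0c: read c0 f7 as little → 0xf7c0
  top 4b → 0xf → shl [RR]
  rd@[11:9]=0x3 ⇒ $3
  rs@[8:6]=0x7 ⇒ $7

shl $3, $7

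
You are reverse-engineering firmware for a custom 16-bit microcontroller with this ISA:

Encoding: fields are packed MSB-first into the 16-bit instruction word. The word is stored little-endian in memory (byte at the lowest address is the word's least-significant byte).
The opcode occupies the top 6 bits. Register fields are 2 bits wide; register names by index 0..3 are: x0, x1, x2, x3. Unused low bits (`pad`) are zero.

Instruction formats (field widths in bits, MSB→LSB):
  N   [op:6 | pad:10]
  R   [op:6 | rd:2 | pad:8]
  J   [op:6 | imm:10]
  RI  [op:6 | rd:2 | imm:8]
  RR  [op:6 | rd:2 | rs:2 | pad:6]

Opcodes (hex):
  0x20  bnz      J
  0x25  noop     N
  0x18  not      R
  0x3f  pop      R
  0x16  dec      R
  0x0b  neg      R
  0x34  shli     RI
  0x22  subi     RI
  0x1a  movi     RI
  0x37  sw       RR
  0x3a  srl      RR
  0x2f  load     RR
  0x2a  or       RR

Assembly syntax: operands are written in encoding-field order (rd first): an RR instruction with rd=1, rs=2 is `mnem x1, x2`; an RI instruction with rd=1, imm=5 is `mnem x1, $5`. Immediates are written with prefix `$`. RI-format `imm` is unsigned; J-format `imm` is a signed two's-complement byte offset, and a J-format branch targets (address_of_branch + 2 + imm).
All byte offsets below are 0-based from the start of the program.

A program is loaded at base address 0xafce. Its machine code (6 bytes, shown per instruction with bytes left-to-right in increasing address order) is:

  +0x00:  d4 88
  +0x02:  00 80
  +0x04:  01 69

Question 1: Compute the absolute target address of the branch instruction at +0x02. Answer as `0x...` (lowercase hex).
@+02  little-endian(00 80) = 0x8000
  top 6b → 0x20 → bnz [J]
  imm: (w>>0)&0x3ff=0x0 → $0
  target = base 0xafce + off 0x02 + 2 + imm 0 = 0xafd2

0xafd2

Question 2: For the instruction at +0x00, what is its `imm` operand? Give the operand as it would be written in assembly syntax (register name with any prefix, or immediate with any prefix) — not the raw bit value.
$212

[00] d4 88 → 0x88d4
  opcode bits[15:10]=0x22: subi/RI
  rd@[9:8]=0x0 ⇒ x0
  imm@[7:0]=0xd4 ⇒ $212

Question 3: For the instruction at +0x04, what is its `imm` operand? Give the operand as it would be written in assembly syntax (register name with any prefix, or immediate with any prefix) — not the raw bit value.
$1

[04] 01 69 → 0x6901
  op=0x6901>>10=0x1a ⇒ movi (RI)
  rd@[9:8]=0x1 ⇒ x1
  imm@[7:0]=0x1 ⇒ $1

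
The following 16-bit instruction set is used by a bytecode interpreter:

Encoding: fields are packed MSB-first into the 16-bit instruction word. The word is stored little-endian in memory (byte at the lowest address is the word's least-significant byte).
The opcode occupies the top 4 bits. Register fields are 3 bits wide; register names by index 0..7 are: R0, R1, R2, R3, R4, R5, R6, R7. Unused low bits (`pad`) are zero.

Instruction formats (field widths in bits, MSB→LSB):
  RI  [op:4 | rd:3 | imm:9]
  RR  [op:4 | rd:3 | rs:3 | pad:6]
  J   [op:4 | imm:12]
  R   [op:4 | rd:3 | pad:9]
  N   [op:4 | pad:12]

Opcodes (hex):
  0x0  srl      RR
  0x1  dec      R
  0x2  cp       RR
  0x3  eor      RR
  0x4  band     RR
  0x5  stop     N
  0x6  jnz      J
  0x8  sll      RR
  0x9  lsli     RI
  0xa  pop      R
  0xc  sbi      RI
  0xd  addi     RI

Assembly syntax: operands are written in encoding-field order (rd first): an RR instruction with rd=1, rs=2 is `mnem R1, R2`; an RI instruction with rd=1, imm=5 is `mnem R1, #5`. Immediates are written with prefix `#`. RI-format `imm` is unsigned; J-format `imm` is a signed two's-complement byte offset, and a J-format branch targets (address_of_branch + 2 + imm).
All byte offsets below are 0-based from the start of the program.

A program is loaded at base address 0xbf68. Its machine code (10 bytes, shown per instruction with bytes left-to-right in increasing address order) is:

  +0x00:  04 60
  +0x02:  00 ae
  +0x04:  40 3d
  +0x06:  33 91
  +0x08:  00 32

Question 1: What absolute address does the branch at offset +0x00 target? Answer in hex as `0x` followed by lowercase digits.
off 0x00: read 04 60 as little → 0x6004
  opcode bits[15:12]=0x6: jnz/J
  imm@[11:0]=0x4 ⇒ #4
  target = base 0xbf68 + off 0x00 + 2 + imm 4 = 0xbf6e

0xbf6e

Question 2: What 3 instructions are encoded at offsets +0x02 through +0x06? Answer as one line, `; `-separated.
+0x02: 00 ae ⇒ word 0xae00 (little)
  op=0xae00>>12=0xa ⇒ pop (R)
  rd: (w>>9)&0x7=0x7 → R7
+0x04: 40 3d ⇒ word 0x3d40 (little)
  op=0x3d40>>12=0x3 ⇒ eor (RR)
  rd: (w>>9)&0x7=0x6 → R6
  rs: (w>>6)&0x7=0x5 → R5
+0x06: 33 91 ⇒ word 0x9133 (little)
  op=0x9133>>12=0x9 ⇒ lsli (RI)
  rd: (w>>9)&0x7=0x0 → R0
  imm: (w>>0)&0x1ff=0x133 → #307

pop R7; eor R6, R5; lsli R0, #307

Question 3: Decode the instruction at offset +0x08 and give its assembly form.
eor R1, R0

+0x08: 00 32 ⇒ word 0x3200 (little)
  op=0x3200>>12=0x3 ⇒ eor (RR)
  [11:9] rd=1 = R1
  [8:6] rs=0 = R0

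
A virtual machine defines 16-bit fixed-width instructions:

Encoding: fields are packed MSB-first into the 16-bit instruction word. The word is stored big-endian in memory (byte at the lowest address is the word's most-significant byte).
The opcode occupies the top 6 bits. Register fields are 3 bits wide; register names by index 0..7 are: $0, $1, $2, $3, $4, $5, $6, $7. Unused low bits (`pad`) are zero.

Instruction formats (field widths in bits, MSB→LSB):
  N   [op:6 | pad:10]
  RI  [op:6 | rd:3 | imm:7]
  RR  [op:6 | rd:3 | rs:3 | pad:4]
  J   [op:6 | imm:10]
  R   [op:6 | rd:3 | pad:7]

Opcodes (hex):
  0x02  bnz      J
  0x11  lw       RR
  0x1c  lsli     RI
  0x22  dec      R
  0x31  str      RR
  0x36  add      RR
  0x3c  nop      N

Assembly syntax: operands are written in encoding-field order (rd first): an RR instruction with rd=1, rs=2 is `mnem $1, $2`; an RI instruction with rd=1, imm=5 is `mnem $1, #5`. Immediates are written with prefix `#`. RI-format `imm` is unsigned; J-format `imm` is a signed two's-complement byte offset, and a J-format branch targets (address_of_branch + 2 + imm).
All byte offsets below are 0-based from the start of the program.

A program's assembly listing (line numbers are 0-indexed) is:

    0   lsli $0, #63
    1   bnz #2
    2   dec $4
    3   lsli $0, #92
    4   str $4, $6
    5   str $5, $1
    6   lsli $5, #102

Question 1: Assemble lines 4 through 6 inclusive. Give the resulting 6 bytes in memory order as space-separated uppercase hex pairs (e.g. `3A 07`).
line 4 (str): pack op=0x31:6|rd=4:3|rs=6:3|pad=0:4 = 0xc660; big→ c6 60
line 5 (str): pack op=0x31:6|rd=5:3|rs=1:3|pad=0:4 = 0xc690; big→ c6 90
line 6 (lsli): pack op=0x1c:6|rd=5:3|imm=102:7 = 0x72e6; big→ 72 e6

C6 60 C6 90 72 E6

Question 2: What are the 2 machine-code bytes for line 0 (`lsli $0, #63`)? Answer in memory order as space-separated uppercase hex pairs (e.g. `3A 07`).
L0: lsli op=0x1c:6|rd=0:3|imm=63:7 ⇒ 0x703f ⇒ big 70 3f

70 3F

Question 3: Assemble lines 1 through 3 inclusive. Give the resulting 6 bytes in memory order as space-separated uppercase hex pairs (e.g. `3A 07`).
08 02 8A 00 70 5C

1. bnz fields op=0x2:6|imm=2:10 → word 0802h → 08 02
2. dec fields op=0x22:6|rd=4:3|pad=0:7 → word 8a00h → 8a 00
3. lsli fields op=0x1c:6|rd=0:3|imm=92:7 → word 705ch → 70 5c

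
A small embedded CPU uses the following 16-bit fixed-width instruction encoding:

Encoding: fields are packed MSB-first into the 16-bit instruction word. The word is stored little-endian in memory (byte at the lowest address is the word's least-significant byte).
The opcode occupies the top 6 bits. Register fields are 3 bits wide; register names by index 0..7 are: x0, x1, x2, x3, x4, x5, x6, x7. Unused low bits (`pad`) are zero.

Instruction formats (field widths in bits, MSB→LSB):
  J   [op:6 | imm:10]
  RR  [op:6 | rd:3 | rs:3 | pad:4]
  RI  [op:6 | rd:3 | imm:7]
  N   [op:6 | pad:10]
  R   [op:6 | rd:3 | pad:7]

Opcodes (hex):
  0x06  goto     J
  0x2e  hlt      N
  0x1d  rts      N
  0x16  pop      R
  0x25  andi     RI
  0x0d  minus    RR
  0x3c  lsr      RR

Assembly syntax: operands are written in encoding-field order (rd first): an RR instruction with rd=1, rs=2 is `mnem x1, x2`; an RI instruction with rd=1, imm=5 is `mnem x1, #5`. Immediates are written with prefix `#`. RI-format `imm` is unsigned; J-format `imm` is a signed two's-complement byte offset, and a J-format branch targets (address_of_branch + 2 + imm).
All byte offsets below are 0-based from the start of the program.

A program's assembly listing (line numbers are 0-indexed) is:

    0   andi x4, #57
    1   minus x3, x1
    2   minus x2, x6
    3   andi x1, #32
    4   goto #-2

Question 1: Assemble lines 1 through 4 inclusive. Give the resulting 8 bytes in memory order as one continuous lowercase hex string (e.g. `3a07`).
90356035a094fe1b

line 1 (minus): pack op=0xd:6|rd=3:3|rs=1:3|pad=0:4 = 0x3590; little→ 90 35
line 2 (minus): pack op=0xd:6|rd=2:3|rs=6:3|pad=0:4 = 0x3560; little→ 60 35
line 3 (andi): pack op=0x25:6|rd=1:3|imm=32:7 = 0x94a0; little→ a0 94
line 4 (goto): pack op=0x6:6|imm=-2:10 = 0x1bfe; little→ fe 1b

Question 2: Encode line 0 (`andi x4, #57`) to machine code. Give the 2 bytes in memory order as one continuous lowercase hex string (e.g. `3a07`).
L0: andi op=0x25:6|rd=4:3|imm=57:7 ⇒ 0x9639 ⇒ little 39 96

3996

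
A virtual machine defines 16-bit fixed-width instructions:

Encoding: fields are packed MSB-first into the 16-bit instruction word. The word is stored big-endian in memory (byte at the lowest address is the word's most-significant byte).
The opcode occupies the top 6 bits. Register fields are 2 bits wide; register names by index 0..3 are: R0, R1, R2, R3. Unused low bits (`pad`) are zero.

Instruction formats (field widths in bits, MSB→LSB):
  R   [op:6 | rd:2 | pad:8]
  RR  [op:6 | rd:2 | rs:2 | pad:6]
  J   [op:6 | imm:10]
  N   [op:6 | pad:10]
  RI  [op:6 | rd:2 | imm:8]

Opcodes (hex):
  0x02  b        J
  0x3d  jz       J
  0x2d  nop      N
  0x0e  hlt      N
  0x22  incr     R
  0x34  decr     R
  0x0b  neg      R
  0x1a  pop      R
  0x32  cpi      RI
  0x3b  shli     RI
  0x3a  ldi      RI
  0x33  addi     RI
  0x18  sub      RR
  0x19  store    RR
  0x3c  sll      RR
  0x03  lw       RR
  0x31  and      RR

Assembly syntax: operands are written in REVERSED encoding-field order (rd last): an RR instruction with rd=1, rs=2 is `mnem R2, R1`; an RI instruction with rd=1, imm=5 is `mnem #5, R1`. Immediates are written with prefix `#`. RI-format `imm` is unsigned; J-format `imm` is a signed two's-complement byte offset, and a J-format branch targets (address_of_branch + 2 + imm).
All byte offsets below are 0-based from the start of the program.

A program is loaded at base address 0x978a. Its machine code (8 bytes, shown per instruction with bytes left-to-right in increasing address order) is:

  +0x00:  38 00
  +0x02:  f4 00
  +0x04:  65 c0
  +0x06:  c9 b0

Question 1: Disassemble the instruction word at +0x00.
+0x00: 38 00 ⇒ word 0x3800 (big)
  op=0x3800>>10=0xe ⇒ hlt (N)

hlt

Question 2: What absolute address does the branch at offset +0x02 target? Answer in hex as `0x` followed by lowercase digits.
0x978e

+0x02: f4 00 ⇒ word 0xf400 (big)
  opcode bits[15:10]=0x3d: jz/J
  imm@[9:0]=0x0 ⇒ #0
  target = base 0x978a + off 0x02 + 2 + imm 0 = 0x978e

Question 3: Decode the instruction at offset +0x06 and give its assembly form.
[06] c9 b0 → 0xc9b0
  top 6b → 0x32 → cpi [RI]
  rd@[9:8]=0x1 ⇒ R1
  imm@[7:0]=0xb0 ⇒ #176

cpi #176, R1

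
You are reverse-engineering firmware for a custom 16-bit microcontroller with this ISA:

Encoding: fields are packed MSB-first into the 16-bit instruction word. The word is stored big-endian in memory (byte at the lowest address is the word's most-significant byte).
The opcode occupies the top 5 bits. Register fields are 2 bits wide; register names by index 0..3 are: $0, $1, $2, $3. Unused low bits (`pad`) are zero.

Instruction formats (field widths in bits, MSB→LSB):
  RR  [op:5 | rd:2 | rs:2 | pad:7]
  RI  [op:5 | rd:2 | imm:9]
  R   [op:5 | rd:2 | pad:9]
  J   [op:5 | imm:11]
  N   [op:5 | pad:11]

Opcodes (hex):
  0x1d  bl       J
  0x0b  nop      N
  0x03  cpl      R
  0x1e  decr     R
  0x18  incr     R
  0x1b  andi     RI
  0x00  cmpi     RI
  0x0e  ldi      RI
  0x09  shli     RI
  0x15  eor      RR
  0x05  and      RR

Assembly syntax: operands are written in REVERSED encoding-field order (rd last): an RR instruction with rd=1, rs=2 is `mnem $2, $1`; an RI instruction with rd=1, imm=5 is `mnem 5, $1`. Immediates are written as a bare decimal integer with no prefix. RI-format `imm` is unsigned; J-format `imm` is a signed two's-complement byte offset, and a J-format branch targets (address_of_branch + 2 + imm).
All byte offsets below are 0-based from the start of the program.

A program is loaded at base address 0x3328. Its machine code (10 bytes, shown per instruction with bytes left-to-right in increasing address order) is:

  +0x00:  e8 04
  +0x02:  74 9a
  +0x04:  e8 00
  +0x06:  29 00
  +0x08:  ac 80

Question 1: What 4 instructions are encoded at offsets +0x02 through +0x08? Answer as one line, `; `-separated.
ldi 154, $2; bl 0; and $2, $0; eor $1, $2

+0x02: 74 9a ⇒ word 0x749a (big)
  top 5b → 0xe → ldi [RI]
  rd: (w>>9)&0x3=0x2 → $2
  imm: (w>>0)&0x1ff=0x9a → 154
+0x04: e8 00 ⇒ word 0xe800 (big)
  top 5b → 0x1d → bl [J]
  imm: (w>>0)&0x7ff=0x0 → 0
+0x06: 29 00 ⇒ word 0x2900 (big)
  top 5b → 0x5 → and [RR]
  rd: (w>>9)&0x3=0x0 → $0
  rs: (w>>7)&0x3=0x2 → $2
+0x08: ac 80 ⇒ word 0xac80 (big)
  top 5b → 0x15 → eor [RR]
  rd: (w>>9)&0x3=0x2 → $2
  rs: (w>>7)&0x3=0x1 → $1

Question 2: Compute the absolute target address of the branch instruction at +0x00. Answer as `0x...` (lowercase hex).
@+00  big-endian(e8 04) = 0xe804
  op=0xe804>>11=0x1d ⇒ bl (J)
  [10:0] imm=4 = 4
  target = base 0x3328 + off 0x00 + 2 + imm 4 = 0x332e

0x332e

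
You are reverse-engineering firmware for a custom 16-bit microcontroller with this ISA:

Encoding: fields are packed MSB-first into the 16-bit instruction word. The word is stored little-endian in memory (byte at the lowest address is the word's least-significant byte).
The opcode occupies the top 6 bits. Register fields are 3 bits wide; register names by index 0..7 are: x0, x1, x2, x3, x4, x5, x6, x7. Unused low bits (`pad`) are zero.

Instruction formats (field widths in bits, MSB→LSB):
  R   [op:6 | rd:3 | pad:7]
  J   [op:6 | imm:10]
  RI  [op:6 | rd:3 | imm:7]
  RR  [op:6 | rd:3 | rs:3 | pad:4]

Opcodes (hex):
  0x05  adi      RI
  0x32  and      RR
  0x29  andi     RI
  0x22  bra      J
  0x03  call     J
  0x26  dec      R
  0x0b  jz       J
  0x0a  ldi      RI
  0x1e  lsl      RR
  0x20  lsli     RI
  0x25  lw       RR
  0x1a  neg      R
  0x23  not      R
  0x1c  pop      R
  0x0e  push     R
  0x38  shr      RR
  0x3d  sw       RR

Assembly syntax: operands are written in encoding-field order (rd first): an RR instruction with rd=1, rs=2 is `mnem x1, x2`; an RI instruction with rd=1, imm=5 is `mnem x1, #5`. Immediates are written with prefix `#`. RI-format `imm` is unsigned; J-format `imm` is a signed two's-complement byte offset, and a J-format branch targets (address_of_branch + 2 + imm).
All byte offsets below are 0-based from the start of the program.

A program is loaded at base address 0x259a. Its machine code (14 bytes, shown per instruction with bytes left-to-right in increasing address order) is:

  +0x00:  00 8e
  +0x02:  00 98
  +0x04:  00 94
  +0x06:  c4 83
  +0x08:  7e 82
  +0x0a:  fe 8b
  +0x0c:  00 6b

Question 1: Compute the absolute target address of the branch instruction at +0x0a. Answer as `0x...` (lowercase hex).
0x25a4

@+0a  little-endian(fe 8b) = 0x8bfe
  top 6b → 0x22 → bra [J]
  imm: (w>>0)&0x3ff=0x3fe (s10→-2) → #-2
  target = base 0x259a + off 0x0a + 2 + imm -2 = 0x25a4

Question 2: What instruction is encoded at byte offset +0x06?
lsli x7, #68

[06] c4 83 → 0x83c4
  top 6b → 0x20 → lsli [RI]
  rd@[9:7]=0x7 ⇒ x7
  imm@[6:0]=0x44 ⇒ #68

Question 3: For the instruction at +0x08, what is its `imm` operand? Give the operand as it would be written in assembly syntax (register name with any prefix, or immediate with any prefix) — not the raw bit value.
off 0x08: read 7e 82 as little → 0x827e
  top 6b → 0x20 → lsli [RI]
  rd: (w>>7)&0x7=0x4 → x4
  imm: (w>>0)&0x7f=0x7e → #126

#126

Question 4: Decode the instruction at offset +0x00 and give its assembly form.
+0x00: 00 8e ⇒ word 0x8e00 (little)
  op=0x8e00>>10=0x23 ⇒ not (R)
  [9:7] rd=4 = x4

not x4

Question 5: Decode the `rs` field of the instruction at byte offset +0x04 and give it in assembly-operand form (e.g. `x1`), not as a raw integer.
x0

+0x04: 00 94 ⇒ word 0x9400 (little)
  top 6b → 0x25 → lw [RR]
  rd: (w>>7)&0x7=0x0 → x0
  rs: (w>>4)&0x7=0x0 → x0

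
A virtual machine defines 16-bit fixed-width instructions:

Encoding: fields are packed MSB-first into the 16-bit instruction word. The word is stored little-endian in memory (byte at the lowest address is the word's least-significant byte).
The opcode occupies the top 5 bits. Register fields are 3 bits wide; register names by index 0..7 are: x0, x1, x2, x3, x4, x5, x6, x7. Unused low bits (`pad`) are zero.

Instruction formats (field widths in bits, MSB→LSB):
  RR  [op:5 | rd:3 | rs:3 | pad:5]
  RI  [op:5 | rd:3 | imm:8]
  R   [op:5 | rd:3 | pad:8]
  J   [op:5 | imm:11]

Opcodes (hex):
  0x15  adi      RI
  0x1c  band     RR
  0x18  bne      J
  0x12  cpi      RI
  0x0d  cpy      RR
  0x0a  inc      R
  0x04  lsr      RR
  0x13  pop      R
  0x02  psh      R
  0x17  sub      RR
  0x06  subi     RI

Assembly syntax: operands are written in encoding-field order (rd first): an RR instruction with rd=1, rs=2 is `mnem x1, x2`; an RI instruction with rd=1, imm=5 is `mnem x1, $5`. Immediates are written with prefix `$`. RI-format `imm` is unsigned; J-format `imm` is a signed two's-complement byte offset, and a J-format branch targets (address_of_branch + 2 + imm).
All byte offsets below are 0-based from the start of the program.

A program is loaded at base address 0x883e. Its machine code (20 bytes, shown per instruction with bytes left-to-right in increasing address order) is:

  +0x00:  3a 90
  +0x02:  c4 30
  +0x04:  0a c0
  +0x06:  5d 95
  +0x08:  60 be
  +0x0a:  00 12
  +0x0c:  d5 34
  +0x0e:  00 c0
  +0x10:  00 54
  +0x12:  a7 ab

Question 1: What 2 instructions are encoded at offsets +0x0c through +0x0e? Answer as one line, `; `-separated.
off 0x0c: read d5 34 as little → 0x34d5
  opcode bits[15:11]=0x6: subi/RI
  [10:8] rd=4 = x4
  [7:0] imm=213 = $213
off 0x0e: read 00 c0 as little → 0xc000
  opcode bits[15:11]=0x18: bne/J
  [10:0] imm=0 = $0

subi x4, $213; bne $0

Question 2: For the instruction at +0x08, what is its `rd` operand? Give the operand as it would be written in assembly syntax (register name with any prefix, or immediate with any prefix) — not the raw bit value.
x6

@+08  little-endian(60 be) = 0xbe60
  opcode bits[15:11]=0x17: sub/RR
  [10:8] rd=6 = x6
  [7:5] rs=3 = x3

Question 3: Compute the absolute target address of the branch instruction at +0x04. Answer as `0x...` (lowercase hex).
0x884e

+0x04: 0a c0 ⇒ word 0xc00a (little)
  opcode bits[15:11]=0x18: bne/J
  [10:0] imm=10 = $10
  target = base 0x883e + off 0x04 + 2 + imm 10 = 0x884e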